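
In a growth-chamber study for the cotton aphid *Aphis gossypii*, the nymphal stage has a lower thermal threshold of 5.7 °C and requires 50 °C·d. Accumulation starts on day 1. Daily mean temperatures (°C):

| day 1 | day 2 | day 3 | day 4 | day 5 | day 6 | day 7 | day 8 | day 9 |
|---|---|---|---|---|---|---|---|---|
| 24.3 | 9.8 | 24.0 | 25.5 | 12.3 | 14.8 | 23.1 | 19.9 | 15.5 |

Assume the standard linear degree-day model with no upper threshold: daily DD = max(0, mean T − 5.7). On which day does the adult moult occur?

day 4

Daily DD above 5.7 °C: 18.6, 4.1, 18.3, 19.8, 6.6, 9.1, 17.4, 14.2, 9.8.
Cumulative: 18.6, 22.7, 41.0, 60.8, 67.4, 76.5, 93.9, 108.1, 117.9.
The total first reaches 50 DD on day 4.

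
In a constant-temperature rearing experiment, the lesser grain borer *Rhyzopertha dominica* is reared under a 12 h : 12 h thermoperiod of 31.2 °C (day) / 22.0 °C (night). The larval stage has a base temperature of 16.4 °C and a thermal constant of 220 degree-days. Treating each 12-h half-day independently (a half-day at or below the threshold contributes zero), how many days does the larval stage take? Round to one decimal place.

Day half: max(0, 31.2 − 16.4) × 0.5 = 14.8 × 0.5 = 7.40 DD.
Night half: max(0, 22.0 − 16.4) × 0.5 = 5.6 × 0.5 = 2.80 DD.
Per 24 h: 10.20 DD/day.
Duration = 220 / 10.20 = 21.569 ≈ 21.6 days.

21.6 days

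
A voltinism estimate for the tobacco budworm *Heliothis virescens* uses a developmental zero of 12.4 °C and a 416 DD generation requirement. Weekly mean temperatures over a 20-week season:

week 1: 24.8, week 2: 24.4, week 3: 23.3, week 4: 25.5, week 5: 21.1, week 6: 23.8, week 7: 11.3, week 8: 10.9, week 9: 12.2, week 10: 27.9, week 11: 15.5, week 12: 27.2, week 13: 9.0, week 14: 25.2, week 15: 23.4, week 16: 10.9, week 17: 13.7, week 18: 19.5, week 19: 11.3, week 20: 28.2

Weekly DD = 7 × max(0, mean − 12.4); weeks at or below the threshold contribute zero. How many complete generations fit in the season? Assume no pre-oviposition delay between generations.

2 generations

Weekly DD (7 × max(0, T̄ − 12.4)): 86.8, 84.0, 76.3, 91.7, 60.9, 79.8, 0.0, 0.0, 0.0, 108.5, 21.7, 103.6, 0.0, 89.6, 77.0, 0.0, 9.1, 49.7, 0.0, 110.6.
Season total = 1049.3 DD.
Complete generations = ⌊1049.3 / 416⌋ = 2.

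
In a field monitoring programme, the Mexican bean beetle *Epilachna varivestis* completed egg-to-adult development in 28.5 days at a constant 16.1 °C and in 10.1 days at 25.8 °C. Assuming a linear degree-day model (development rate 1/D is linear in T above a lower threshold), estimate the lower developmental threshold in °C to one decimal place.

10.8 °C

Under the model K = D·(T − T_b), so D₁·(T₁ − T_b) = D₂·(T₂ − T_b).
28.5·(16.1 − T_b) = 10.1·(25.8 − T_b)
T_b = (28.5·16.1 − 10.1·25.8) / (28.5 − 10.1) = 198.27 / 18.4 = 10.776 °C ≈ 10.8 °C.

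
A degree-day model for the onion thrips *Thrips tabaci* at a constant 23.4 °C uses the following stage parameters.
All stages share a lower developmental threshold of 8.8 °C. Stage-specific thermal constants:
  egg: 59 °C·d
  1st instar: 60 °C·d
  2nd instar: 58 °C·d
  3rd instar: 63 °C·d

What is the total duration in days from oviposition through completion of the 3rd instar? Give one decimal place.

Daily accumulation at 23.4 °C = 23.4 − 8.8 = 14.6 DD/day.
Total K = 59 + 60 + 58 + 63 = 240 DD.
Total duration = 240 / 14.6 = 16.438 ≈ 16.4 days.

16.4 days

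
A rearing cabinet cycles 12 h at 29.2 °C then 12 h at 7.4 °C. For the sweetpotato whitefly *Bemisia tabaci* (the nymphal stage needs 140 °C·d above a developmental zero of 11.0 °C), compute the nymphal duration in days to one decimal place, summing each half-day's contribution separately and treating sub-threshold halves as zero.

Day half: max(0, 29.2 − 11.0) × 0.5 = 18.2 × 0.5 = 9.10 DD.
Night half: max(0, 7.4 − 11.0) × 0.5 = 0.0 × 0.5 = 0.00 DD.
Per 24 h: 9.10 DD/day.
Duration = 140 / 9.10 = 15.385 ≈ 15.4 days.

15.4 days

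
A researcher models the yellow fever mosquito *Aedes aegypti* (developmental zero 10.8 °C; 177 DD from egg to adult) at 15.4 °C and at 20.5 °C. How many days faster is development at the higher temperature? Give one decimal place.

At 15.4 °C: 177 / (15.4 − 10.8) = 177 / 4.6 = 38.478 d.
At 20.5 °C: 177 / (20.5 − 10.8) = 177 / 9.7 = 18.247 d.
Difference = |38.478 − 18.247| = 20.231 ≈ 20.2 days.

20.2 days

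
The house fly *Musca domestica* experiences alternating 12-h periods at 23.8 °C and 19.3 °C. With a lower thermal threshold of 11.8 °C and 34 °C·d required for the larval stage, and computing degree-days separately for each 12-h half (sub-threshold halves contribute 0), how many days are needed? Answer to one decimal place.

Day half: max(0, 23.8 − 11.8) × 0.5 = 12.0 × 0.5 = 6.00 DD.
Night half: max(0, 19.3 − 11.8) × 0.5 = 7.5 × 0.5 = 3.75 DD.
Per 24 h: 9.75 DD/day.
Duration = 34 / 9.75 = 3.487 ≈ 3.5 days.

3.5 days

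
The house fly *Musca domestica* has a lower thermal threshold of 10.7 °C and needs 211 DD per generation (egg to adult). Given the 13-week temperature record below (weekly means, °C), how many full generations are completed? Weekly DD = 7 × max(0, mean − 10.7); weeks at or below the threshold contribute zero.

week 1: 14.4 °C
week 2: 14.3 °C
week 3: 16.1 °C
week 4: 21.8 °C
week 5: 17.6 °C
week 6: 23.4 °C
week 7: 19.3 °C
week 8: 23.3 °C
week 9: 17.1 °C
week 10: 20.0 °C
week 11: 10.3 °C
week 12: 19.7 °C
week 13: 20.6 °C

3 generations

Weekly DD (7 × max(0, T̄ − 10.7)): 25.9, 25.2, 37.8, 77.7, 48.3, 88.9, 60.2, 88.2, 44.8, 65.1, 0.0, 63.0, 69.3.
Season total = 694.4 DD.
Complete generations = ⌊694.4 / 211⌋ = 3.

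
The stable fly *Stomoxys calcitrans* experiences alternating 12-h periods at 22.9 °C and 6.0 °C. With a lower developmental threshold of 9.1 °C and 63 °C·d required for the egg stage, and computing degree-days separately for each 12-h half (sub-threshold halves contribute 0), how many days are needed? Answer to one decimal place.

Day half: max(0, 22.9 − 9.1) × 0.5 = 13.8 × 0.5 = 6.90 DD.
Night half: max(0, 6.0 − 9.1) × 0.5 = 0.0 × 0.5 = 0.00 DD.
Per 24 h: 6.90 DD/day.
Duration = 63 / 6.90 = 9.130 ≈ 9.1 days.

9.1 days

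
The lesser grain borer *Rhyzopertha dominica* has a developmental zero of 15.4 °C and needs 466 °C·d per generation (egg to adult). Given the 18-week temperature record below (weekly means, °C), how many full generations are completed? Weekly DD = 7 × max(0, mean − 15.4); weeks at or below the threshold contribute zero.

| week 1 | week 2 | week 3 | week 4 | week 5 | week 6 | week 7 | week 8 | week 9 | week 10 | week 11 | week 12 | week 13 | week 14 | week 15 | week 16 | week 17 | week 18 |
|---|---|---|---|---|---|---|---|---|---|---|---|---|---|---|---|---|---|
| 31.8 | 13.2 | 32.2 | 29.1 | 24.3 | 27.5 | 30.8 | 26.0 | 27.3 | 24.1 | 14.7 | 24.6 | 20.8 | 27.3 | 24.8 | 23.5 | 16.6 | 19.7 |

2 generations

Weekly DD (7 × max(0, T̄ − 15.4)): 114.8, 0.0, 117.6, 95.9, 62.3, 84.7, 107.8, 74.2, 83.3, 60.9, 0.0, 64.4, 37.8, 83.3, 65.8, 56.7, 8.4, 30.1.
Season total = 1148.0 DD.
Complete generations = ⌊1148.0 / 466⌋ = 2.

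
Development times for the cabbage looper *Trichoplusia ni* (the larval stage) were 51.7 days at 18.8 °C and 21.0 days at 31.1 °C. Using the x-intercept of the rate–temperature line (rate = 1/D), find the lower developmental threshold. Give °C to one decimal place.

10.4 °C

Under the model K = D·(T − T_b), so D₁·(T₁ − T_b) = D₂·(T₂ − T_b).
51.7·(18.8 − T_b) = 21.0·(31.1 − T_b)
T_b = (51.7·18.8 − 21.0·31.1) / (51.7 − 21.0) = 318.86 / 30.7 = 10.386 °C ≈ 10.4 °C.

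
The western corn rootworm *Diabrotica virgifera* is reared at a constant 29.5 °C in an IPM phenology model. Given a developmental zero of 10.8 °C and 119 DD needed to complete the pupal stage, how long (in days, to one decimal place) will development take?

Daily accumulation = 29.5 − 10.8 = 18.7 DD/day.
Duration = 119 / 18.7 = 6.364 ≈ 6.4 days.

6.4 days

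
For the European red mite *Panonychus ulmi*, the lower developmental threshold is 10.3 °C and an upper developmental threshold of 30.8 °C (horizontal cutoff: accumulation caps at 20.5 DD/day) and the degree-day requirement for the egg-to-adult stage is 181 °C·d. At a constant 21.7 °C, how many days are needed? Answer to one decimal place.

Daily accumulation = 21.7 − 10.3 = 11.4 DD/day.
Duration = 181 / 11.4 = 15.877 ≈ 15.9 days.

15.9 days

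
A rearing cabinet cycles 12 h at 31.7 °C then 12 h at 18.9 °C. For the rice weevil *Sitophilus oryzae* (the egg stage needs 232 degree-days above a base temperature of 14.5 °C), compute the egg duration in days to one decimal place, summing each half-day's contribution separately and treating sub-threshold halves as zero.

Day half: max(0, 31.7 − 14.5) × 0.5 = 17.2 × 0.5 = 8.60 DD.
Night half: max(0, 18.9 − 14.5) × 0.5 = 4.4 × 0.5 = 2.20 DD.
Per 24 h: 10.80 DD/day.
Duration = 232 / 10.80 = 21.481 ≈ 21.5 days.

21.5 days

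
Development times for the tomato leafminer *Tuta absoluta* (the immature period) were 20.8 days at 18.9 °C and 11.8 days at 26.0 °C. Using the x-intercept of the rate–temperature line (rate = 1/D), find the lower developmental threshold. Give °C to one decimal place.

9.6 °C

Equal thermal constants: D₁(T₁ − T_b) = D₂(T₂ − T_b).
20.8·(18.9 − T_b) = 11.8·(26.0 − T_b)
T_b = (20.8·18.9 − 11.8·26.0) / (20.8 − 11.8) = 86.32 / 9.0 = 9.591 °C ≈ 9.6 °C.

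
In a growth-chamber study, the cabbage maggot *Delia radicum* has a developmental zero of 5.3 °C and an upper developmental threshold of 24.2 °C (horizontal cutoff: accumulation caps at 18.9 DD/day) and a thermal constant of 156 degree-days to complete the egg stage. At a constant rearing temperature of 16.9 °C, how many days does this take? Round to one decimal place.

13.4 days

Daily accumulation = 16.9 − 5.3 = 11.6 DD/day.
Duration = 156 / 11.6 = 13.448 ≈ 13.4 days.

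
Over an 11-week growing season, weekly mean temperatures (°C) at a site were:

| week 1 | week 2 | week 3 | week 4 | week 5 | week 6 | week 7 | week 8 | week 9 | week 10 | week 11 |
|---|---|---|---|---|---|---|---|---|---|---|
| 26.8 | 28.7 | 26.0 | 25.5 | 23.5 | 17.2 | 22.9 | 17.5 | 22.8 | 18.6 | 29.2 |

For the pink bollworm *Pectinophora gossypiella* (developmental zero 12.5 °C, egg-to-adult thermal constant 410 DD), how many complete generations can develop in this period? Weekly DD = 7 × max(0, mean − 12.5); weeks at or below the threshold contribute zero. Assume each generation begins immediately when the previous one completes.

2 generations

Weekly DD (7 × max(0, T̄ − 12.5)): 100.1, 113.4, 94.5, 91.0, 77.0, 32.9, 72.8, 35.0, 72.1, 42.7, 116.9.
Season total = 848.4 DD.
Complete generations = ⌊848.4 / 410⌋ = 2.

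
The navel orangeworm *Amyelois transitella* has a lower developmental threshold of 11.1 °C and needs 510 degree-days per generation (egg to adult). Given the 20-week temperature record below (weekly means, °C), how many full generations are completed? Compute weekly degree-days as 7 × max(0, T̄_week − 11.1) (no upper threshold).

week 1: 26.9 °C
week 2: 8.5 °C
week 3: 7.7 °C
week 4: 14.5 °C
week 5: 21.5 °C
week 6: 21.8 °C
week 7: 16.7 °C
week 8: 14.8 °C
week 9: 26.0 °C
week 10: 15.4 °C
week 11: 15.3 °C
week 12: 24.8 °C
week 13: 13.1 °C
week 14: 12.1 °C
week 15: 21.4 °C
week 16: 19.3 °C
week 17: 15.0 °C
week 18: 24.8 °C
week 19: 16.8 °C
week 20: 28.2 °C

2 generations

Weekly DD (7 × max(0, T̄ − 11.1)): 110.6, 0.0, 0.0, 23.8, 72.8, 74.9, 39.2, 25.9, 104.3, 30.1, 29.4, 95.9, 14.0, 7.0, 72.1, 57.4, 27.3, 95.9, 39.9, 119.7.
Season total = 1040.2 DD.
Complete generations = ⌊1040.2 / 510⌋ = 2.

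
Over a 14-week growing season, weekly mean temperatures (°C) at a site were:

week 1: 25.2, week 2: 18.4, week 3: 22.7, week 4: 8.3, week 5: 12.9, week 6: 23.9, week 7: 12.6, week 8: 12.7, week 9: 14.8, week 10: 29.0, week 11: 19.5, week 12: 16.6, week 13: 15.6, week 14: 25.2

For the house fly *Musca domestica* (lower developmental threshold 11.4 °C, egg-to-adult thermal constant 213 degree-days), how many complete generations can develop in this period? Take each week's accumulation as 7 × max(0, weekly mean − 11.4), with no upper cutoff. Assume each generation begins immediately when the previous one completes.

3 generations

Weekly DD (7 × max(0, T̄ − 11.4)): 96.6, 49.0, 79.1, 0.0, 10.5, 87.5, 8.4, 9.1, 23.8, 123.2, 56.7, 36.4, 29.4, 96.6.
Season total = 706.3 DD.
Complete generations = ⌊706.3 / 213⌋ = 3.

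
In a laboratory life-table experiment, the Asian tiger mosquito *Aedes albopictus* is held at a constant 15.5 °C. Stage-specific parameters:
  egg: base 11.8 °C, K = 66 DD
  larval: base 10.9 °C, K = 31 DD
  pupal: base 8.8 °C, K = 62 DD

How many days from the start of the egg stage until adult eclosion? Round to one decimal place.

33.8 days

egg: 66 / (15.5 − 11.8) = 66 / 3.7 = 17.838 d.
larval: 31 / (15.5 − 10.9) = 31 / 4.6 = 6.739 d.
pupal: 62 / (15.5 − 8.8) = 62 / 6.7 = 9.254 d.
Sum = 33.831 ≈ 33.8 days.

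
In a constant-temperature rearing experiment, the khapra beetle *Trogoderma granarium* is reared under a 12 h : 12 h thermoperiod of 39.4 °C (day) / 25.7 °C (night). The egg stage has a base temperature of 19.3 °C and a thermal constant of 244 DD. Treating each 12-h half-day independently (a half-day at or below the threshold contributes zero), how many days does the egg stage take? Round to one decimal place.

18.4 days

Day half: max(0, 39.4 − 19.3) × 0.5 = 20.1 × 0.5 = 10.05 DD.
Night half: max(0, 25.7 − 19.3) × 0.5 = 6.4 × 0.5 = 3.20 DD.
Per 24 h: 13.25 DD/day.
Duration = 244 / 13.25 = 18.415 ≈ 18.4 days.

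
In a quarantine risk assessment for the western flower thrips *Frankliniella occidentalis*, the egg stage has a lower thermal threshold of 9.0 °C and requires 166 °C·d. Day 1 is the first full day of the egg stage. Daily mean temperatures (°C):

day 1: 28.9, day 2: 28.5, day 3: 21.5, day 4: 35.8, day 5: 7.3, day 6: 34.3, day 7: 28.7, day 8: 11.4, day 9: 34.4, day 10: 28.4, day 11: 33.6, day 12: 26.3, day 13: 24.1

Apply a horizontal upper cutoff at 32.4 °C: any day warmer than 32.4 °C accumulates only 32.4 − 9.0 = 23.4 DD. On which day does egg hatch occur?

Daily DD above 9.0 °C (capped at 23.4): 19.9, 19.5, 12.5, 23.4, 0.0, 23.4, 19.7, 2.4, 23.4, 19.4, 23.4, 17.3, 15.1.
Cumulative: 19.9, 39.4, 51.9, 75.3, 75.3, 98.7, 118.4, 120.8, 144.2, 163.6, 187.0, 204.3, 219.4.
The total first reaches 166 DD on day 11.

day 11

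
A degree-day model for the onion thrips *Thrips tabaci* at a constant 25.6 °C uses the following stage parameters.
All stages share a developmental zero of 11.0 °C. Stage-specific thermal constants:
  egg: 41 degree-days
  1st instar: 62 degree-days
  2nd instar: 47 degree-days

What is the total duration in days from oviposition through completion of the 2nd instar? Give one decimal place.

Daily accumulation at 25.6 °C = 25.6 − 11.0 = 14.6 DD/day.
Total K = 41 + 62 + 47 = 150 DD.
Total duration = 150 / 14.6 = 10.274 ≈ 10.3 days.

10.3 days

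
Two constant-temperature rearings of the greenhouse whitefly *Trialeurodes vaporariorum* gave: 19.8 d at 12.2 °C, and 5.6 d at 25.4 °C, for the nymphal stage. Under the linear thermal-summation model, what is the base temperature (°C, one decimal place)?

7.0 °C

Linear rate model ⇒ the product D·(T − T_b) is constant across temperatures.
19.8·(12.2 − T_b) = 5.6·(25.4 − T_b)
T_b = (19.8·12.2 − 5.6·25.4) / (19.8 − 5.6) = 99.32 / 14.2 = 6.994 °C ≈ 7.0 °C.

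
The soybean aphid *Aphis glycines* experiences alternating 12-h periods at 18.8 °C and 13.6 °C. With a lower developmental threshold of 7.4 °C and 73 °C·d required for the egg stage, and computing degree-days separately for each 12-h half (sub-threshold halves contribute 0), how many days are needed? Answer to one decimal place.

8.3 days

Day half: max(0, 18.8 − 7.4) × 0.5 = 11.4 × 0.5 = 5.70 DD.
Night half: max(0, 13.6 − 7.4) × 0.5 = 6.2 × 0.5 = 3.10 DD.
Per 24 h: 8.80 DD/day.
Duration = 73 / 8.80 = 8.295 ≈ 8.3 days.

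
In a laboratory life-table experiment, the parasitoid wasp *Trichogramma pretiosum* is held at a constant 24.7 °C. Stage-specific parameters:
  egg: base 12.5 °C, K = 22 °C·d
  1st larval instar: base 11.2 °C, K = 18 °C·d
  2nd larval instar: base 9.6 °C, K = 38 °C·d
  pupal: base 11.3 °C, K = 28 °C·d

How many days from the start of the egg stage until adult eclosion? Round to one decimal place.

egg: 22 / (24.7 − 12.5) = 22 / 12.2 = 1.803 d.
1st larval instar: 18 / (24.7 − 11.2) = 18 / 13.5 = 1.333 d.
2nd larval instar: 38 / (24.7 − 9.6) = 38 / 15.1 = 2.517 d.
pupal: 28 / (24.7 − 11.3) = 28 / 13.4 = 2.090 d.
Sum = 7.743 ≈ 7.7 days.

7.7 days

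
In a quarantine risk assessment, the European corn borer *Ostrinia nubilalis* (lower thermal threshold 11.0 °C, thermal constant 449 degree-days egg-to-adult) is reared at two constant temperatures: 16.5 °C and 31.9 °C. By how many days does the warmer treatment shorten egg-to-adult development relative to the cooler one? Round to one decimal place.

60.2 days

At 16.5 °C: 449 / (16.5 − 11.0) = 449 / 5.5 = 81.636 d.
At 31.9 °C: 449 / (31.9 − 11.0) = 449 / 20.9 = 21.483 d.
Difference = |81.636 − 21.483| = 60.153 ≈ 60.2 days.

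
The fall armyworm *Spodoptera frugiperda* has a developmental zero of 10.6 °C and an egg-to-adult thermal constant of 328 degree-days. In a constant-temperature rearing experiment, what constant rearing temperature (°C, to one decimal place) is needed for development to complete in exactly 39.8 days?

18.8 °C

Required daily accumulation = 328 / 39.8 = 8.241 DD/day.
T = T_base + 8.241 = 10.6 + 8.241 = 18.841 ≈ 18.8 °C.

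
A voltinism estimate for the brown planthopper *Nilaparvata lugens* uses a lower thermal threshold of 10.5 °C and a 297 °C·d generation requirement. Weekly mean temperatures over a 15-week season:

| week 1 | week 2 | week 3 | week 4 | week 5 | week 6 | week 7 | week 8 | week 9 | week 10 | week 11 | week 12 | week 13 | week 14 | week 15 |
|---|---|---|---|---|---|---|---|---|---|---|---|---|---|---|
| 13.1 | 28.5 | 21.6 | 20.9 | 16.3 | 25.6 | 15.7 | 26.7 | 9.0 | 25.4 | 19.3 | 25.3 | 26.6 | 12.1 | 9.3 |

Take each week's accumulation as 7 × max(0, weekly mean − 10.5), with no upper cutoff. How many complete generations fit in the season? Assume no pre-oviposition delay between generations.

3 generations

Weekly DD (7 × max(0, T̄ − 10.5)): 18.2, 126.0, 77.7, 72.8, 40.6, 105.7, 36.4, 113.4, 0.0, 104.3, 61.6, 103.6, 112.7, 11.2, 0.0.
Season total = 984.2 DD.
Complete generations = ⌊984.2 / 297⌋ = 3.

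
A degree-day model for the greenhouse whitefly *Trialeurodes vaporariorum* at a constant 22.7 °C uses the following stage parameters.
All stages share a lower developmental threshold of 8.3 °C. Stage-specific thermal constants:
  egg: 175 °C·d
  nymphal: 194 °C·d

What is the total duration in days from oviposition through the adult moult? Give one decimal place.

Daily accumulation at 22.7 °C = 22.7 − 8.3 = 14.4 DD/day.
Total K = 175 + 194 = 369 DD.
Total duration = 369 / 14.4 = 25.625 ≈ 25.6 days.

25.6 days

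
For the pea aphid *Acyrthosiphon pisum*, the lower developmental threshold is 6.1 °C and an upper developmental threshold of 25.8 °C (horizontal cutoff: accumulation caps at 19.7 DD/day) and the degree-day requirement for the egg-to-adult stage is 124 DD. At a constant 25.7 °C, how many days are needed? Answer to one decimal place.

Daily accumulation = 25.7 − 6.1 = 19.6 DD/day.
Duration = 124 / 19.6 = 6.327 ≈ 6.3 days.

6.3 days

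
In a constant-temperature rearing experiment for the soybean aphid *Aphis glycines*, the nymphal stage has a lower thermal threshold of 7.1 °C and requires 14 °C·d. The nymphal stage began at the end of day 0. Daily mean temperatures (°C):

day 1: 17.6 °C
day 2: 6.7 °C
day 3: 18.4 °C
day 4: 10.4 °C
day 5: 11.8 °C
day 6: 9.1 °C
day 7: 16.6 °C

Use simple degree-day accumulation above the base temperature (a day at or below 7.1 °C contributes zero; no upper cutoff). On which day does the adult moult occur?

Daily DD above 7.1 °C: 10.5, 0.0, 11.3, 3.3, 4.7, 2.0, 9.5.
Cumulative: 10.5, 10.5, 21.8, 25.1, 29.8, 31.8, 41.3.
The total first reaches 14 DD on day 3.

day 3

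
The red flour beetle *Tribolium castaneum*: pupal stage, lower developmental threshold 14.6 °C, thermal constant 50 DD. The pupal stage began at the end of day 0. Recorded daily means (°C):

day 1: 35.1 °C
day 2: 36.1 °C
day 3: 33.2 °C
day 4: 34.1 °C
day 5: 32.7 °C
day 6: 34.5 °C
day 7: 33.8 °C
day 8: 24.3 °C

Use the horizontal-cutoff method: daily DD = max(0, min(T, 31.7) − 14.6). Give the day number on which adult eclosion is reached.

day 3

Daily DD above 14.6 °C (capped at 17.1): 17.1, 17.1, 17.1, 17.1, 17.1, 17.1, 17.1, 9.7.
Cumulative: 17.1, 34.2, 51.3, 68.4, 85.5, 102.6, 119.7, 129.4.
The total first reaches 50 DD on day 3.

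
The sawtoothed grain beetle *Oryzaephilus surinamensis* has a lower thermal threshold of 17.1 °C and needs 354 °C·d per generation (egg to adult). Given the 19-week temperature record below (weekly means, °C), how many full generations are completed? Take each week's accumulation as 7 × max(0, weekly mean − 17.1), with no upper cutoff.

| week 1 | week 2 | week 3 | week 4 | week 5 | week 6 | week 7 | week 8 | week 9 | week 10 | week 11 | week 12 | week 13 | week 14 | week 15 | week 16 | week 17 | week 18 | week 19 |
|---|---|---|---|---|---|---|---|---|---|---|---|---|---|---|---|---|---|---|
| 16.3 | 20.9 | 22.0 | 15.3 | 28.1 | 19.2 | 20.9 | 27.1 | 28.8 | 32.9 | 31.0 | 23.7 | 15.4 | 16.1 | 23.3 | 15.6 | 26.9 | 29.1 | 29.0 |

2 generations

Weekly DD (7 × max(0, T̄ − 17.1)): 0.0, 26.6, 34.3, 0.0, 77.0, 14.7, 26.6, 70.0, 81.9, 110.6, 97.3, 46.2, 0.0, 0.0, 43.4, 0.0, 68.6, 84.0, 83.3.
Season total = 864.5 DD.
Complete generations = ⌊864.5 / 354⌋ = 2.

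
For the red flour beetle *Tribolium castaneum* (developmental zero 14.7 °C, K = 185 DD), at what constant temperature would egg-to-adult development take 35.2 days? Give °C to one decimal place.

Required daily accumulation = 185 / 35.2 = 5.256 DD/day.
T = T_base + 5.256 = 14.7 + 5.256 = 19.956 ≈ 20.0 °C.

20.0 °C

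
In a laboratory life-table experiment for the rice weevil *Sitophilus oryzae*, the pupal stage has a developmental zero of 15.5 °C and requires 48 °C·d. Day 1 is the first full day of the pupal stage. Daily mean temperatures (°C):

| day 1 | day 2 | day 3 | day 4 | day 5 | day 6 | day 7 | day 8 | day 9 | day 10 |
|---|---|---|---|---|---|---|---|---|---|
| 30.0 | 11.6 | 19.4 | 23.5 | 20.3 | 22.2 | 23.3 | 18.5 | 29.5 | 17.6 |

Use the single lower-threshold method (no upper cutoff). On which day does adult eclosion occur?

day 8

Daily DD above 15.5 °C: 14.5, 0.0, 3.9, 8.0, 4.8, 6.7, 7.8, 3.0, 14.0, 2.1.
Cumulative: 14.5, 14.5, 18.4, 26.4, 31.2, 37.9, 45.7, 48.7, 62.7, 64.8.
The total first reaches 48 DD on day 8.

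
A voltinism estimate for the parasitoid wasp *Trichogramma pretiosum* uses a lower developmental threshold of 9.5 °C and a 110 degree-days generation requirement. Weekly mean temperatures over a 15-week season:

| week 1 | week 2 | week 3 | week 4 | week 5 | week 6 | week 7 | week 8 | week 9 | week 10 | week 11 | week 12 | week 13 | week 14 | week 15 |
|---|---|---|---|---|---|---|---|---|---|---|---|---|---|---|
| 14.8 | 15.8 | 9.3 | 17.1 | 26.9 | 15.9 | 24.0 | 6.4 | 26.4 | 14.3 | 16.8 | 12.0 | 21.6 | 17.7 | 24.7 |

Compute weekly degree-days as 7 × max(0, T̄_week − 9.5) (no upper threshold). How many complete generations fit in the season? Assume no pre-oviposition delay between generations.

Weekly DD (7 × max(0, T̄ − 9.5)): 37.1, 44.1, 0.0, 53.2, 121.8, 44.8, 101.5, 0.0, 118.3, 33.6, 51.1, 17.5, 84.7, 57.4, 106.4.
Season total = 871.5 DD.
Complete generations = ⌊871.5 / 110⌋ = 7.

7 generations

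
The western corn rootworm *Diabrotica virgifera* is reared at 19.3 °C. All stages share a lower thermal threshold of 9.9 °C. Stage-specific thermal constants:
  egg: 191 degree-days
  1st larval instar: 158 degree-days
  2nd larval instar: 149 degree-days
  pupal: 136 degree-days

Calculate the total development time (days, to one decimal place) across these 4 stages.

Daily accumulation at 19.3 °C = 19.3 − 9.9 = 9.4 DD/day.
Total K = 191 + 158 + 149 + 136 = 634 DD.
Total duration = 634 / 9.4 = 67.447 ≈ 67.4 days.

67.4 days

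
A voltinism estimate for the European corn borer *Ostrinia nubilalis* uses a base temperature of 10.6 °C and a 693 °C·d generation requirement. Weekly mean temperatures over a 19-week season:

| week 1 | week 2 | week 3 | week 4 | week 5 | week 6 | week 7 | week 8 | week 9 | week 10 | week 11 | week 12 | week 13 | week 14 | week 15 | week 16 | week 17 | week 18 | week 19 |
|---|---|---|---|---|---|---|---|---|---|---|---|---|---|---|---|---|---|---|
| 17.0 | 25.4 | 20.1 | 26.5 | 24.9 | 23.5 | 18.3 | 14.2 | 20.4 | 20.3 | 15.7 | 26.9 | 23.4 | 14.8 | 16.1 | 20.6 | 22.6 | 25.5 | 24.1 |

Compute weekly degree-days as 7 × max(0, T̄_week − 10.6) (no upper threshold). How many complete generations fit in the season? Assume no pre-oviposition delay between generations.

2 generations

Weekly DD (7 × max(0, T̄ − 10.6)): 44.8, 103.6, 66.5, 111.3, 100.1, 90.3, 53.9, 25.2, 68.6, 67.9, 35.7, 114.1, 89.6, 29.4, 38.5, 70.0, 84.0, 104.3, 94.5.
Season total = 1392.3 DD.
Complete generations = ⌊1392.3 / 693⌋ = 2.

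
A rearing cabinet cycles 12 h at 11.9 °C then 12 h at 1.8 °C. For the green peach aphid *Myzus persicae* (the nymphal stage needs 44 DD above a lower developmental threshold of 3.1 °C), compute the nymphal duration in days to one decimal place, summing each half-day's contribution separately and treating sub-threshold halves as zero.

Day half: max(0, 11.9 − 3.1) × 0.5 = 8.8 × 0.5 = 4.40 DD.
Night half: max(0, 1.8 − 3.1) × 0.5 = 0.0 × 0.5 = 0.00 DD.
Per 24 h: 4.40 DD/day.
Duration = 44 / 4.40 = 10.000 ≈ 10.0 days.

10.0 days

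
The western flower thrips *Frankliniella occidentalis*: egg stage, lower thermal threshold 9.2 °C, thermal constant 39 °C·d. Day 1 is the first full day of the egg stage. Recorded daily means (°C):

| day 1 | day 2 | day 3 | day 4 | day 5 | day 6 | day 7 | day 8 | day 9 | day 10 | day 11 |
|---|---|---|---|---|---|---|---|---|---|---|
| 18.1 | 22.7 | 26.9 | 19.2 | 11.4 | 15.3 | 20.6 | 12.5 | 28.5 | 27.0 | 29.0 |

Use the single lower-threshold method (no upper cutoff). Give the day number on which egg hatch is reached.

day 3

Daily DD above 9.2 °C: 8.9, 13.5, 17.7, 10.0, 2.2, 6.1, 11.4, 3.3, 19.3, 17.8, 19.8.
Cumulative: 8.9, 22.4, 40.1, 50.1, 52.3, 58.4, 69.8, 73.1, 92.4, 110.2, 130.0.
The total first reaches 39 DD on day 3.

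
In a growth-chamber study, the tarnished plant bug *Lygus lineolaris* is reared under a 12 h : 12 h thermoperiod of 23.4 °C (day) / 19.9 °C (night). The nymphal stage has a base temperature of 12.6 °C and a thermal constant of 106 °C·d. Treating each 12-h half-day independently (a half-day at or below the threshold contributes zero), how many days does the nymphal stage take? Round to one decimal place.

Day half: max(0, 23.4 − 12.6) × 0.5 = 10.8 × 0.5 = 5.40 DD.
Night half: max(0, 19.9 − 12.6) × 0.5 = 7.3 × 0.5 = 3.65 DD.
Per 24 h: 9.05 DD/day.
Duration = 106 / 9.05 = 11.713 ≈ 11.7 days.

11.7 days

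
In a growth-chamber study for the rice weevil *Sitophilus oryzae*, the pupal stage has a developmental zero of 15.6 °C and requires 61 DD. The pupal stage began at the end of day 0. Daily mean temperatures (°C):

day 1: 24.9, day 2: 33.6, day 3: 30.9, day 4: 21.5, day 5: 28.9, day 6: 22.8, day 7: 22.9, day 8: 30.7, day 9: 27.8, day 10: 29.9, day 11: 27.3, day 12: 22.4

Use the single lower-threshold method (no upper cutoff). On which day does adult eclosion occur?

day 5

Daily DD above 15.6 °C: 9.3, 18.0, 15.3, 5.9, 13.3, 7.2, 7.3, 15.1, 12.2, 14.3, 11.7, 6.8.
Cumulative: 9.3, 27.3, 42.6, 48.5, 61.8, 69.0, 76.3, 91.4, 103.6, 117.9, 129.6, 136.4.
The total first reaches 61 DD on day 5.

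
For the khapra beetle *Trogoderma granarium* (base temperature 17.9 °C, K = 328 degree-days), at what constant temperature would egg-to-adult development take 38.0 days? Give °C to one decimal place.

Required daily accumulation = 328 / 38.0 = 8.632 DD/day.
T = T_base + 8.632 = 17.9 + 8.632 = 26.532 ≈ 26.5 °C.

26.5 °C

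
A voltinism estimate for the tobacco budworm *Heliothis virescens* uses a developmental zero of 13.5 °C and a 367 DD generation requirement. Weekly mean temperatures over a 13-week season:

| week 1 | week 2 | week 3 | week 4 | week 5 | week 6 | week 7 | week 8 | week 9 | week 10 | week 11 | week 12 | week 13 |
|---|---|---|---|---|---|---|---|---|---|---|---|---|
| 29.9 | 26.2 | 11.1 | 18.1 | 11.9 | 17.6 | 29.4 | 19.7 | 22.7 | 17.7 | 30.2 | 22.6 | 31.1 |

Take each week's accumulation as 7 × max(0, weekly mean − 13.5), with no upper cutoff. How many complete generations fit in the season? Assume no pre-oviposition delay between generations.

Weekly DD (7 × max(0, T̄ − 13.5)): 114.8, 88.9, 0.0, 32.2, 0.0, 28.7, 111.3, 43.4, 64.4, 29.4, 116.9, 63.7, 123.2.
Season total = 816.9 DD.
Complete generations = ⌊816.9 / 367⌋ = 2.

2 generations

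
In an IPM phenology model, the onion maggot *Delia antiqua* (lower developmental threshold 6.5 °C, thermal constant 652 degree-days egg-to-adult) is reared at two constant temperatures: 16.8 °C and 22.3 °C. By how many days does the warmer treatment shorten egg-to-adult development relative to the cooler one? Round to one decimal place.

At 16.8 °C: 652 / (16.8 − 6.5) = 652 / 10.3 = 63.301 d.
At 22.3 °C: 652 / (22.3 − 6.5) = 652 / 15.8 = 41.266 d.
Difference = |63.301 − 41.266| = 22.035 ≈ 22.0 days.

22.0 days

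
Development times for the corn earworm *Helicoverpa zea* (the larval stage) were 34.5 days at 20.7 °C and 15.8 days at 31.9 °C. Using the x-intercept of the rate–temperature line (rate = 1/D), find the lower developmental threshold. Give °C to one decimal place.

Equal thermal constants: D₁(T₁ − T_b) = D₂(T₂ − T_b).
34.5·(20.7 − T_b) = 15.8·(31.9 − T_b)
T_b = (34.5·20.7 − 15.8·31.9) / (34.5 − 15.8) = 210.13 / 18.7 = 11.237 °C ≈ 11.2 °C.

11.2 °C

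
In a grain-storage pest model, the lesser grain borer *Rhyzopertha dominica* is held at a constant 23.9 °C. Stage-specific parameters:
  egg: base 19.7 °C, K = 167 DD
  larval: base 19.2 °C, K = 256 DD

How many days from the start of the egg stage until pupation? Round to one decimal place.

94.2 days

egg: 167 / (23.9 − 19.7) = 167 / 4.2 = 39.762 d.
larval: 256 / (23.9 − 19.2) = 256 / 4.7 = 54.468 d.
Sum = 94.230 ≈ 94.2 days.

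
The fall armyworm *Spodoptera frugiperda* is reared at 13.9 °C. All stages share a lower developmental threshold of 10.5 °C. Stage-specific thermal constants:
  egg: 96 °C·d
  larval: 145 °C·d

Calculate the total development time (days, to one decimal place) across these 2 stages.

70.9 days

Daily accumulation at 13.9 °C = 13.9 − 10.5 = 3.4 DD/day.
Total K = 96 + 145 = 241 DD.
Total duration = 241 / 3.4 = 70.882 ≈ 70.9 days.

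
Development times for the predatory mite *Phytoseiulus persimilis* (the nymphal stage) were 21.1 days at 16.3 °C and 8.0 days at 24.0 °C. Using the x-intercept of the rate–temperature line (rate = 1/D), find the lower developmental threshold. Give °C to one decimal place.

Linear rate model ⇒ the product D·(T − T_b) is constant across temperatures.
21.1·(16.3 − T_b) = 8.0·(24.0 − T_b)
T_b = (21.1·16.3 − 8.0·24.0) / (21.1 − 8.0) = 151.93 / 13.1 = 11.598 °C ≈ 11.6 °C.

11.6 °C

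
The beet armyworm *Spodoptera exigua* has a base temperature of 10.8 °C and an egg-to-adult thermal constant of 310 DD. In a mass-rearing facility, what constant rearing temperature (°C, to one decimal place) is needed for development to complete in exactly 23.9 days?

23.8 °C

Required daily accumulation = 310 / 23.9 = 12.971 DD/day.
T = T_base + 12.971 = 10.8 + 12.971 = 23.771 ≈ 23.8 °C.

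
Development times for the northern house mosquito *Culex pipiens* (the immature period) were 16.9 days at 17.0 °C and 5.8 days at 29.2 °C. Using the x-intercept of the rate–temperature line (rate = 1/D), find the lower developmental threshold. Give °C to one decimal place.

Linear rate model ⇒ the product D·(T − T_b) is constant across temperatures.
16.9·(17.0 − T_b) = 5.8·(29.2 − T_b)
T_b = (16.9·17.0 − 5.8·29.2) / (16.9 − 5.8) = 117.94 / 11.1 = 10.625 °C ≈ 10.6 °C.

10.6 °C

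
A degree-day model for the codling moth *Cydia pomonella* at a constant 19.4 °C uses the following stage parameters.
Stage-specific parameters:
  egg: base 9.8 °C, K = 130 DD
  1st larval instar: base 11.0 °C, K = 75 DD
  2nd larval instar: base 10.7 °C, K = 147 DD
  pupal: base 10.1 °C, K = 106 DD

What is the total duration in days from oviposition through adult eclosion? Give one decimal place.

50.8 days

egg: 130 / (19.4 − 9.8) = 130 / 9.6 = 13.542 d.
1st larval instar: 75 / (19.4 − 11.0) = 75 / 8.4 = 8.929 d.
2nd larval instar: 147 / (19.4 − 10.7) = 147 / 8.7 = 16.897 d.
pupal: 106 / (19.4 − 10.1) = 106 / 9.3 = 11.398 d.
Sum = 50.765 ≈ 50.8 days.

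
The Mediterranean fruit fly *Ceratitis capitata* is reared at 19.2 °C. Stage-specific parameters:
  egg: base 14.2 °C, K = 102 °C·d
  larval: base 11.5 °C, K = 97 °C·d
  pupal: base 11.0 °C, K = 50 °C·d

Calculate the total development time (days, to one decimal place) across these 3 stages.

egg: 102 / (19.2 − 14.2) = 102 / 5.0 = 20.400 d.
larval: 97 / (19.2 − 11.5) = 97 / 7.7 = 12.597 d.
pupal: 50 / (19.2 − 11.0) = 50 / 8.2 = 6.098 d.
Sum = 39.095 ≈ 39.1 days.

39.1 days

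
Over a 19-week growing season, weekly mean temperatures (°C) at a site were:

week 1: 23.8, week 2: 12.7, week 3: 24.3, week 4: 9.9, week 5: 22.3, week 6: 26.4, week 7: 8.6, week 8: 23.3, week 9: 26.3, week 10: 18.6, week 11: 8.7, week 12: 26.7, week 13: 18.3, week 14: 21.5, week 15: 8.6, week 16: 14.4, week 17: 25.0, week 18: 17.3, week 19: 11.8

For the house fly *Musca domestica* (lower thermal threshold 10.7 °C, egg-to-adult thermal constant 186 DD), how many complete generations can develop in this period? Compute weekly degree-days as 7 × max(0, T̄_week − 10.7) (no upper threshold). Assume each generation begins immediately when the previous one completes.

Weekly DD (7 × max(0, T̄ − 10.7)): 91.7, 14.0, 95.2, 0.0, 81.2, 109.9, 0.0, 88.2, 109.2, 55.3, 0.0, 112.0, 53.2, 75.6, 0.0, 25.9, 100.1, 46.2, 7.7.
Season total = 1065.4 DD.
Complete generations = ⌊1065.4 / 186⌋ = 5.

5 generations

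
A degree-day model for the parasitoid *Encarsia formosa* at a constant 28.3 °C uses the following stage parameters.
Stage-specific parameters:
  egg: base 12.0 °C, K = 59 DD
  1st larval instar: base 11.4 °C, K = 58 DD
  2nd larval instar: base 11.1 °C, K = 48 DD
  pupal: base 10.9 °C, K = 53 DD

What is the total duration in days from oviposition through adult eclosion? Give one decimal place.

egg: 59 / (28.3 − 12.0) = 59 / 16.3 = 3.620 d.
1st larval instar: 58 / (28.3 − 11.4) = 58 / 16.9 = 3.432 d.
2nd larval instar: 48 / (28.3 − 11.1) = 48 / 17.2 = 2.791 d.
pupal: 53 / (28.3 − 10.9) = 53 / 17.4 = 3.046 d.
Sum = 12.888 ≈ 12.9 days.

12.9 days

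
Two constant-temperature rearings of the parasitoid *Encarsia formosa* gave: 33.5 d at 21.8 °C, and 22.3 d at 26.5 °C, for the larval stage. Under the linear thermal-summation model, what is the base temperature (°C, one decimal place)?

12.4 °C

Under the model K = D·(T − T_b), so D₁·(T₁ − T_b) = D₂·(T₂ − T_b).
33.5·(21.8 − T_b) = 22.3·(26.5 − T_b)
T_b = (33.5·21.8 − 22.3·26.5) / (33.5 − 22.3) = 139.35 / 11.2 = 12.442 °C ≈ 12.4 °C.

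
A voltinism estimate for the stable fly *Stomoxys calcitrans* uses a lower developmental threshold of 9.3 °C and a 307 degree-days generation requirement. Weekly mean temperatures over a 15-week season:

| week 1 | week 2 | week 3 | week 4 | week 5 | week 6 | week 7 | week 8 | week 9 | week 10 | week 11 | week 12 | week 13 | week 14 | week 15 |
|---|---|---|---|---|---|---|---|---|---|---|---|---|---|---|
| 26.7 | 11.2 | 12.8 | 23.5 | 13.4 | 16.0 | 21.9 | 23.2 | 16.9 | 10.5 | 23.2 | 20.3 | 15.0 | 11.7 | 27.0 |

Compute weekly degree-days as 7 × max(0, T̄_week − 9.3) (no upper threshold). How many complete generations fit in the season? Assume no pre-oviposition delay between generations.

Weekly DD (7 × max(0, T̄ − 9.3)): 121.8, 13.3, 24.5, 99.4, 28.7, 46.9, 88.2, 97.3, 53.2, 8.4, 97.3, 77.0, 39.9, 16.8, 123.9.
Season total = 936.6 DD.
Complete generations = ⌊936.6 / 307⌋ = 3.

3 generations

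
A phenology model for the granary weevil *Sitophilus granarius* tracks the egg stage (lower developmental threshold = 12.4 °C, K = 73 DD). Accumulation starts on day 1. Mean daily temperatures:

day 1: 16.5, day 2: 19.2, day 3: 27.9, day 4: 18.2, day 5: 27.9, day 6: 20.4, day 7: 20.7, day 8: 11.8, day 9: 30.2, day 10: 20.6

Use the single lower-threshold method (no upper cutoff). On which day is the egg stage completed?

Daily DD above 12.4 °C: 4.1, 6.8, 15.5, 5.8, 15.5, 8.0, 8.3, 0.0, 17.8, 8.2.
Cumulative: 4.1, 10.9, 26.4, 32.2, 47.7, 55.7, 64.0, 64.0, 81.8, 90.0.
The total first reaches 73 DD on day 9.

day 9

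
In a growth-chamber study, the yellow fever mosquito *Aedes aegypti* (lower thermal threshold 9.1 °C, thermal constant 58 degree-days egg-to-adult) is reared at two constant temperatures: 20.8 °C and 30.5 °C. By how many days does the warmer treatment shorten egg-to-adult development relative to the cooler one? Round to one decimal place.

2.2 days

At 20.8 °C: 58 / (20.8 − 9.1) = 58 / 11.7 = 4.957 d.
At 30.5 °C: 58 / (30.5 − 9.1) = 58 / 21.4 = 2.710 d.
Difference = |4.957 − 2.710| = 2.247 ≈ 2.2 days.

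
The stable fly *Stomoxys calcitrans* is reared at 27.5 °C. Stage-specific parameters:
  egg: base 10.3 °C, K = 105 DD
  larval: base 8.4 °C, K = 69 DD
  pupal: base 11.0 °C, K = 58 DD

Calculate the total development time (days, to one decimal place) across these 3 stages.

egg: 105 / (27.5 − 10.3) = 105 / 17.2 = 6.105 d.
larval: 69 / (27.5 − 8.4) = 69 / 19.1 = 3.613 d.
pupal: 58 / (27.5 − 11.0) = 58 / 16.5 = 3.515 d.
Sum = 13.232 ≈ 13.2 days.

13.2 days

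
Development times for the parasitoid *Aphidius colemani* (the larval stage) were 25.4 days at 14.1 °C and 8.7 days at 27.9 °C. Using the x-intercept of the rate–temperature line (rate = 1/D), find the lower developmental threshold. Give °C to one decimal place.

6.9 °C

Linear rate model ⇒ the product D·(T − T_b) is constant across temperatures.
25.4·(14.1 − T_b) = 8.7·(27.9 − T_b)
T_b = (25.4·14.1 − 8.7·27.9) / (25.4 − 8.7) = 115.41 / 16.7 = 6.911 °C ≈ 6.9 °C.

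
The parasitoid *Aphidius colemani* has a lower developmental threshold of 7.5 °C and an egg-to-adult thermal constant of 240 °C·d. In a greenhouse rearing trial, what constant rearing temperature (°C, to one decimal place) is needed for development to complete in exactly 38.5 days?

Required daily accumulation = 240 / 38.5 = 6.234 DD/day.
T = T_base + 6.234 = 7.5 + 6.234 = 13.734 ≈ 13.7 °C.

13.7 °C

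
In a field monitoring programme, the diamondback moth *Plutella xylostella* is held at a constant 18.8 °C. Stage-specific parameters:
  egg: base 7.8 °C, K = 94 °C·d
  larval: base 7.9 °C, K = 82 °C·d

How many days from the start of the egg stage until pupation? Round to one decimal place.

egg: 94 / (18.8 − 7.8) = 94 / 11.0 = 8.545 d.
larval: 82 / (18.8 − 7.9) = 82 / 10.9 = 7.523 d.
Sum = 16.068 ≈ 16.1 days.

16.1 days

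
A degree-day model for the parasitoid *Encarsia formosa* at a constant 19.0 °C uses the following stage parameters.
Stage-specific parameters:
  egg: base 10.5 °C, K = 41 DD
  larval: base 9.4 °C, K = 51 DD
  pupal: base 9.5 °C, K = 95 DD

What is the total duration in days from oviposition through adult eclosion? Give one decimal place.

20.1 days

egg: 41 / (19.0 − 10.5) = 41 / 8.5 = 4.824 d.
larval: 51 / (19.0 − 9.4) = 51 / 9.6 = 5.312 d.
pupal: 95 / (19.0 − 9.5) = 95 / 9.5 = 10.000 d.
Sum = 20.136 ≈ 20.1 days.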